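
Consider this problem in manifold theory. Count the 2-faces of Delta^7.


Delta^7 has 7+1 vertices. A 2-face is a choice of 2+1 vertices.
f_2 = C(7+1, 2+1) = C(8,3) = 56

56


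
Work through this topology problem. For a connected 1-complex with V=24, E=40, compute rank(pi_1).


For a connected graph: rank(pi_1) = b_1 = E - V + 1 = 1 - chi.
chi = V - E = 24 - 40 = -16.
rank = 1 - (-16) = 40 - 24 + 1 = 17

17


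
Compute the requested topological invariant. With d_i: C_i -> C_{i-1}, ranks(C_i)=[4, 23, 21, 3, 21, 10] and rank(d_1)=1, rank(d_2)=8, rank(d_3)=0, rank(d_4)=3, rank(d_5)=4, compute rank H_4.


rank H_k = rank(ker d_k) - rank(im d_{k+1}).
rank(ker d_4) = rank(C_4) - rank(d_4) = 21 - 3 = 18.
rank(im d_{4+1}) = 4.
rank H_4 = 18 - 4 = 14

14


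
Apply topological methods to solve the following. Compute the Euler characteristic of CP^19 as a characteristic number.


For any closed oriented manifold, <e(TM),[M]> = chi(M).
chi(CP^19) = 19+1 = 20

20


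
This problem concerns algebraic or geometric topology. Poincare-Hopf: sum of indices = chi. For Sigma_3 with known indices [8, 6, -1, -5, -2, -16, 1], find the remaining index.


Poincare-Hopf: sum of indices = chi(M).
chi(Sigma_3) = 2 - 2*3 = -4.
Sum of known indices = -9.
x = chi - (sum known) = -4 - (-9) = 5

5


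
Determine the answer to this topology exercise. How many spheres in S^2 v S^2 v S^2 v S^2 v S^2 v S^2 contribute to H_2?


For a wedge of spheres, H_k (k>0) is free on one generator per sphere of dimension k.
Spheres of dimension 2: count = 6.
b_2 = 6

6


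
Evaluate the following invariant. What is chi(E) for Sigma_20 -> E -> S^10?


chi(S^10) = 2 (n even), chi(Sigma_20) = 2 - 2*20 = -38.
chi(E) = 2 * (-38) = -76

-76


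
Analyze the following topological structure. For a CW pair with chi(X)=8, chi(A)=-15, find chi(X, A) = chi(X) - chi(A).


Relative Euler characteristic: chi(X, A) = chi(X) - chi(A).
= 8 - (-15) = 23

23


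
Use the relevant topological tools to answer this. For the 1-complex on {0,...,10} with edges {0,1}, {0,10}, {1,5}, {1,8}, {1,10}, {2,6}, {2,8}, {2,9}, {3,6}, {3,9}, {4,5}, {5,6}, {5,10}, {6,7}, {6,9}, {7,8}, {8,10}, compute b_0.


Run DFS/union-find over 11 vertices.
V = 11, E = 17.
Number of components = 1

1


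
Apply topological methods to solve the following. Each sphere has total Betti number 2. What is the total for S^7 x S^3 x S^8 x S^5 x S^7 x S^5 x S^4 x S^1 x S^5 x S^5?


Total Betti number is multiplicative under products.
Each S^d (d>=1) has total Betti number 2.
There are 10 sphere factors.
Total = 2^10 = 1024

1024


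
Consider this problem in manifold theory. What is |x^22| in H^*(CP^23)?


|x| = 2 in H^*(CP^n).
|x^22| = 22 * |x| = 22 * 2 = 44

44


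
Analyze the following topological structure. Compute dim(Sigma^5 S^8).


Each suspension raises dimension by 1: Sigma S^n = S^{n+1}.
Sigma^5 S^8 = S^{8+5} = S^13

13


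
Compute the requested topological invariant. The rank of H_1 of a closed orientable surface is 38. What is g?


For a closed orientable surface: b_1 = 2g.
38 = 2g
g = 38 / 2 = 19

19


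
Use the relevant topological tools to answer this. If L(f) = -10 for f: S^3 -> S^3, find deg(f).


L(f) = 1 + (-1)^3 deg(f) on S^3.
-10 = 1 + (-1)^3 * deg(f)
(-1)^3 * deg(f) = -11
deg(f) = 11

11


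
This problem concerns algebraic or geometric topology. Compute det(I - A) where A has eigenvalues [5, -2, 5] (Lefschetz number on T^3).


For a torus self-map: L(f) = det(I - A) where A acts on H_1.
L(f) = (1-5) * (1--2) * (1-5) = -4 * 3 * -4 = 48

48


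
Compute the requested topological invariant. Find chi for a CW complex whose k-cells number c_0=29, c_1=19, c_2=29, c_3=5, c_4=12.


chi = sum_k (-1)^k c_k.
= (-1)^0*29 + (-1)^1*19 + (-1)^2*29 + (-1)^3*5 + (-1)^4*12
= (29) + (-19) + (29) + (-5) + (12)
= 46

46


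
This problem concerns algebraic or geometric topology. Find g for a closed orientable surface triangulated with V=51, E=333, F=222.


chi = V - E + F = 51 - 333 + 222 = -60
For orientable closed surface: chi = 2 - 2g, so g = (2 - chi)/2.
g = (2 - (-60)) / 2 = 62 / 2 = 31

31


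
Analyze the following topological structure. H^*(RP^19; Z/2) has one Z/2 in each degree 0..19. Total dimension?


H^k(RP^19; Z/2) = Z/2 for each 0 <= k <= 19.
Total dimension = 19 + 1 = 20

20


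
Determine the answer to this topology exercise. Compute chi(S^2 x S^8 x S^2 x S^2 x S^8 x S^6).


chi is multiplicative: chi(X x Y) = chi(X) chi(Y).
Each even-dim sphere has chi = 2. There are 6 factors.
chi = 2^6 = 64

64


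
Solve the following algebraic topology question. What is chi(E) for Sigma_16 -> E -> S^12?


chi(S^12) = 2 (n even), chi(Sigma_16) = 2 - 2*16 = -30.
chi(E) = 2 * (-30) = -60

-60


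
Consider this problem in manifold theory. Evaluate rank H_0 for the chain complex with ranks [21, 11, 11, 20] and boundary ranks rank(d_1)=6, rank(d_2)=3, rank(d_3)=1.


rank H_k = rank(ker d_k) - rank(im d_{k+1}).
rank(ker d_0) = rank(C_0) - rank(d_0) = 21 - 0 = 21.
rank(im d_{0+1}) = 6.
rank H_0 = 21 - 6 = 15

15


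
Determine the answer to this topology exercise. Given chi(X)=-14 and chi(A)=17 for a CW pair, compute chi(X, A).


Relative Euler characteristic: chi(X, A) = chi(X) - chi(A).
= -14 - (17) = -31

-31


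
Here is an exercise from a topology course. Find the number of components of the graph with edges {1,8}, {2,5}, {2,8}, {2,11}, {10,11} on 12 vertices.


Run DFS/union-find over 12 vertices.
V = 12, E = 5.
Number of components = 7

7


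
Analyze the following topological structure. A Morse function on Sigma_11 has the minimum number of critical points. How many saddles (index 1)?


A perfect Morse function has m_k = b_k.
For Sigma_11: b_0=1, b_1=2g=22, b_2=1.
Saddles m_1 = 2g = 22

22


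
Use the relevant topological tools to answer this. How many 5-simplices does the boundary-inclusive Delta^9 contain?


Delta^9 has 9+1 vertices. A 5-face is a choice of 5+1 vertices.
f_5 = C(9+1, 5+1) = C(10,6) = 210

210


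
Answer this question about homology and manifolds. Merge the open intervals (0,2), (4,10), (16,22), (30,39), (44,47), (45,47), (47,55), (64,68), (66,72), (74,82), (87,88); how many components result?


Sort and merge overlapping open intervals.
Merged: (0,2), (4,10), (16,22), (30,39), (44,47), (47,55), (64,72), (74,82), (87,88).
Number of components = 9

9


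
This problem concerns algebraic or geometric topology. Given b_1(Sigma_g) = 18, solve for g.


For a closed orientable surface: b_1 = 2g.
18 = 2g
g = 18 / 2 = 9

9


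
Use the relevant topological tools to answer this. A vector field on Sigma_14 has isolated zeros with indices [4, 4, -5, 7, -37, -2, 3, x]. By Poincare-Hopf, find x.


Poincare-Hopf: sum of indices = chi(M).
chi(Sigma_14) = 2 - 2*14 = -26.
Sum of known indices = -26.
x = chi - (sum known) = -26 - (-26) = 0

0


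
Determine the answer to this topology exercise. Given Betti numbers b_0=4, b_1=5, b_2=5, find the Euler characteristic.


chi = sum_k (-1)^k b_k.
= (4) + (-5) + (5)
= 4

4


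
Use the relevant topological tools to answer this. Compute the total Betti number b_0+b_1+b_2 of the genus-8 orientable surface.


For Sigma_8: b_0 = 1, b_1 = 2g = 16, b_2 = 1.
Total = 1 + 16 + 1 = 18

18


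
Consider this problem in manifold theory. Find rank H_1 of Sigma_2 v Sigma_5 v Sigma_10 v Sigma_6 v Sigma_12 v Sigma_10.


For a wedge X v Y: reduced H_k(X v Y) = H_k(X) + H_k(Y).
Each Sigma_g contributes b_1 = 2g.
b_1 = 4 + 10 + 20 + 12 + 24 + 20 = 90

90


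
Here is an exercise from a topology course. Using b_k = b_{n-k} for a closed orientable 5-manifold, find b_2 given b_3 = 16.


Poincare duality for closed orientable n-manifolds: b_k = b_{n-k}.
Here n = 5, so b_2 = b_3 = 16

16


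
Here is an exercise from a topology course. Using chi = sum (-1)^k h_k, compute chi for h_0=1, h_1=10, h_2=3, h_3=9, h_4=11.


Handles of index k contribute (-1)^k to chi (same as CW cells).
chi = (1) + (-10) + (3) + (-9) + (11) = -4

-4


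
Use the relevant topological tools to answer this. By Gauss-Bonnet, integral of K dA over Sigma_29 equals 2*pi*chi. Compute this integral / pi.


Gauss-Bonnet: integral K dA = 2*pi*chi(M).
chi(Sigma_29) = 2 - 2*29 = -56.
(integral K dA)/pi = 2*chi = 2*(-56) = -112

-112


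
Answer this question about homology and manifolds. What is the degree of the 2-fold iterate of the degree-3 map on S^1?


deg(f) = 3. Degree is multiplicative: deg(f^2) = (deg f)^2.
deg(f^2) = (3)^2 = 9

9


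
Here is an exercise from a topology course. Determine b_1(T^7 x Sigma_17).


pi_1(A x B) = pi_1(A) x pi_1(B); rank of abelianization = b_1.
b_1(T^7) = 7, b_1(Sigma_17) = 2*17 = 34.
b_1(product) = 7 + 34 = 41

41


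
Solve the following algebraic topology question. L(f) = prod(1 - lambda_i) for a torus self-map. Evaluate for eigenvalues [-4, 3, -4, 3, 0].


For a torus self-map: L(f) = det(I - A) where A acts on H_1.
L(f) = (1--4) * (1-3) * (1--4) * (1-3) * (1-0) = 5 * -2 * 5 * -2 * 1 = 100

100


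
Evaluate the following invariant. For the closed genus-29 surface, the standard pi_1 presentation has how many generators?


Standard presentation: pi_1(Sigma_g) = <a_1,b_1,...,a_g,b_g | [a_1,b_1]...[a_g,b_g] = 1>.
Number of generators = 2g = 2*29 = 58

58


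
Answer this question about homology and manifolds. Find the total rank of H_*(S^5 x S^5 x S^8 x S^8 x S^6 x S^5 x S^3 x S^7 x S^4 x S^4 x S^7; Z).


Total Betti number is multiplicative under products.
Each S^d (d>=1) has total Betti number 2.
There are 11 sphere factors.
Total = 2^11 = 2048

2048


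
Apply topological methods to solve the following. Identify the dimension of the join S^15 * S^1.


Join of spheres: S^m * S^n = S^{m+n+1}.
dim = 15 + 1 + 1 = 17

17


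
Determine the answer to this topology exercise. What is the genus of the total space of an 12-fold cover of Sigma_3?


For an n-sheeted cover: chi(E) = n * chi(B).
chi(Sigma_3) = 2 - 2*3 = -4.
chi(E) = 12 * (-4) = -48.
genus(E) = (2 - chi(E))/2 = (2 - (-48))/2 = 50/2 = 25

25


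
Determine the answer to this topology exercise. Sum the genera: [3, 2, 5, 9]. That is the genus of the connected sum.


Genus is additive under connected sum of orientable surfaces.
g = 3 + 2 + 5 + 9 = 19

19


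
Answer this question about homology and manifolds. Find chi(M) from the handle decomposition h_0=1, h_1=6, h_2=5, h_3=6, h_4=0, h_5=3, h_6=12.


Handles of index k contribute (-1)^k to chi (same as CW cells).
chi = (1) + (-6) + (5) + (-6) + (0) + (-3) + (12) = 3

3


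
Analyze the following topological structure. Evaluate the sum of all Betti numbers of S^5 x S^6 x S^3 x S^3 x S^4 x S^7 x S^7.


Total Betti number is multiplicative under products.
Each S^d (d>=1) has total Betti number 2.
There are 7 sphere factors.
Total = 2^7 = 128

128


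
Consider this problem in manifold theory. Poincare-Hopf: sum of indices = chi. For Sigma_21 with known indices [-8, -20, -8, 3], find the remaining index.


Poincare-Hopf: sum of indices = chi(M).
chi(Sigma_21) = 2 - 2*21 = -40.
Sum of known indices = -33.
x = chi - (sum known) = -40 - (-33) = -7

-7


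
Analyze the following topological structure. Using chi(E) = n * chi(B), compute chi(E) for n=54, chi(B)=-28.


For a finite covering: chi(E) = (number of sheets) * chi(B).
chi(E) = 54 * (-28) = -1512

-1512


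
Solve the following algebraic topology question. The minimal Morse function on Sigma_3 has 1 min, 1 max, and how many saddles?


A perfect Morse function has m_k = b_k.
For Sigma_3: b_0=1, b_1=2g=6, b_2=1.
Saddles m_1 = 2g = 6

6


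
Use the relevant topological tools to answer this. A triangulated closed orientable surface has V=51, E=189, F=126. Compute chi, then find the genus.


chi = V - E + F = 51 - 189 + 126 = -12
For orientable closed surface: chi = 2 - 2g, so g = (2 - chi)/2.
g = (2 - (-12)) / 2 = 14 / 2 = 7

7


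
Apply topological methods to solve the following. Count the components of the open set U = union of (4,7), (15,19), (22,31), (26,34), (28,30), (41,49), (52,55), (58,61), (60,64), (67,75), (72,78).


Sort and merge overlapping open intervals.
Merged: (4,7), (15,19), (22,34), (41,49), (52,55), (58,64), (67,78).
Number of components = 7

7


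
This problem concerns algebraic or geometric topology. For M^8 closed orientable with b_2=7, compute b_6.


Poincare duality for closed orientable n-manifolds: b_k = b_{n-k}.
Here n = 8, so b_6 = b_2 = 7

7


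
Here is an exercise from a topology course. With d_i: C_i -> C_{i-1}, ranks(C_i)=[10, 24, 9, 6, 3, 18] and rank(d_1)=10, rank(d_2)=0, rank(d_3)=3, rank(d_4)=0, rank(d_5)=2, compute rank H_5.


rank H_k = rank(ker d_k) - rank(im d_{k+1}).
rank(ker d_5) = rank(C_5) - rank(d_5) = 18 - 2 = 16.
rank(im d_{5+1}) = 0.
rank H_5 = 16 - 0 = 16

16


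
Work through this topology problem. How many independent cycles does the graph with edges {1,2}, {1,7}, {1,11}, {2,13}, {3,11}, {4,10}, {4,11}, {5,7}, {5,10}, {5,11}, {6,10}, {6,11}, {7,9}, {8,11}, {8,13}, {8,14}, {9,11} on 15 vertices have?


b_1 = E - V + (number of components).
E = 17, V = 15, components = 3.
b_1 = 17 - 15 + 3 = 5

5


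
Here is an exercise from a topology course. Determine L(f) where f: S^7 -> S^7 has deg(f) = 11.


On S^7: L(f) = tr(f_0*) + (-1)^7 tr(f_7*) = 1 + (-1)^7 * deg(f).
L(f) = 1 + (-1)^7 * 11 = 1 + -11 = -10

-10


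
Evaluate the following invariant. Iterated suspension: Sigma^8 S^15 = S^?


Each suspension raises dimension by 1: Sigma S^n = S^{n+1}.
Sigma^8 S^15 = S^{15+8} = S^23

23


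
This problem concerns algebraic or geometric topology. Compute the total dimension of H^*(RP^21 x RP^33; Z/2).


dim H^*(RP^n; Z/2) = n+1 (one Z/2 in each degree 0..n).
Total Betti number is multiplicative.
Total = (21+1) * (33+1) = 22 * 34 = 748

748


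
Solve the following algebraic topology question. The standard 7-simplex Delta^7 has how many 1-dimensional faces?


Delta^7 has 7+1 vertices. A 1-face is a choice of 1+1 vertices.
f_1 = C(7+1, 1+1) = C(8,2) = 28

28


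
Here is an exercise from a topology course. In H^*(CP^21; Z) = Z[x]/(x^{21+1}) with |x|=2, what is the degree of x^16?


|x| = 2 in H^*(CP^n).
|x^16| = 16 * |x| = 16 * 2 = 32

32


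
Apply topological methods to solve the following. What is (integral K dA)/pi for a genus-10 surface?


Gauss-Bonnet: integral K dA = 2*pi*chi(M).
chi(Sigma_10) = 2 - 2*10 = -18.
(integral K dA)/pi = 2*chi = 2*(-18) = -36

-36


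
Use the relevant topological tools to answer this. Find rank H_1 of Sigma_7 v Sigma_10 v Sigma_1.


For a wedge X v Y: reduced H_k(X v Y) = H_k(X) + H_k(Y).
Each Sigma_g contributes b_1 = 2g.
b_1 = 14 + 20 + 2 = 36

36


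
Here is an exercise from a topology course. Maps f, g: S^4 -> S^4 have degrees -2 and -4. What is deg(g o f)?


Degree is multiplicative under composition: deg(g o f) = deg(g) * deg(f).
= -4 * -2 = 8

8


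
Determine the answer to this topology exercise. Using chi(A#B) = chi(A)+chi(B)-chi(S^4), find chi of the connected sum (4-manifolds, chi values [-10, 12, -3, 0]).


For n-manifolds: chi(A#B) = chi(A) + chi(B) - chi(S^4).
chi(S^4) = 1 + (-1)^4 = 2.
chi(#) = (sum chi_i) - (4-1)*chi(S^4) = -1 - 3*2 = -7

-7


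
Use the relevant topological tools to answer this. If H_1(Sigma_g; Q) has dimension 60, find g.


For a closed orientable surface: b_1 = 2g.
60 = 2g
g = 60 / 2 = 30

30


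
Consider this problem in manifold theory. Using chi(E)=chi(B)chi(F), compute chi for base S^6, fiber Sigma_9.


chi(S^6) = 2 (n even), chi(Sigma_9) = 2 - 2*9 = -16.
chi(E) = 2 * (-16) = -32

-32


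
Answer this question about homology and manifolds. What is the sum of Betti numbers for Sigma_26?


For Sigma_26: b_0 = 1, b_1 = 2g = 52, b_2 = 1.
Total = 1 + 52 + 1 = 54

54


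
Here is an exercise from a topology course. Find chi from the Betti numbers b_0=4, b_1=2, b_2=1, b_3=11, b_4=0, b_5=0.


chi = sum_k (-1)^k b_k.
= (4) + (-2) + (1) + (-11) + (0) + (0)
= -8

-8


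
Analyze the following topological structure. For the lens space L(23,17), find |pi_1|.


pi_1(L(p,q)) = Z/pZ for any q coprime to p.
|pi_1(L(23,17))| = 23

23


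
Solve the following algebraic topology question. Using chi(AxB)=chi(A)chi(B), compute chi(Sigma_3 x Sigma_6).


chi(Sigma_3) = 2 - 2*3 = -4
chi(Sigma_6) = 2 - 2*6 = -10
chi(product) = (-4) * (-10) = 40

40


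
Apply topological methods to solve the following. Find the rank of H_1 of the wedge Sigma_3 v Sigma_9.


For a wedge: H_1(A v B) = H_1(A) + H_1(B).
b_1(Sigma_3) = 6, b_1(Sigma_9) = 18.
b_1 = 6 + 18 = 24

24


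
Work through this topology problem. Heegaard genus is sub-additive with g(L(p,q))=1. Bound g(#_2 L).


Heegaard genus satisfies g(A#B) <= g(A) + g(B).
Each lens space has g = 1.
Upper bound: 2 * 1 = 2

2


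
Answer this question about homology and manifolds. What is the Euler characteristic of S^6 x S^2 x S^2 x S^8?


chi is multiplicative: chi(X x Y) = chi(X) chi(Y).
Each even-dim sphere has chi = 2. There are 4 factors.
chi = 2^4 = 16

16


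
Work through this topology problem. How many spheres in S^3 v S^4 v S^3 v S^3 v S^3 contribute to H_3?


For a wedge of spheres, H_k (k>0) is free on one generator per sphere of dimension k.
Spheres of dimension 3: count = 4.
b_3 = 4

4


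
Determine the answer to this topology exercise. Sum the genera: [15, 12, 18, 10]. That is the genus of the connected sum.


Genus is additive under connected sum of orientable surfaces.
g = 15 + 12 + 18 + 10 = 55

55


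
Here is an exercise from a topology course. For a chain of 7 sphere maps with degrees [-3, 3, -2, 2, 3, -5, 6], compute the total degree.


Degree is multiplicative: deg(composition) = product of degrees.
= (-3) * (3) * (-2) * (2) * (3) * (-5) * (6) = -3240

-3240


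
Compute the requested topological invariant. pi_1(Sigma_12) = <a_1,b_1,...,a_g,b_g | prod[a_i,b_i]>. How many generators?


Standard presentation: pi_1(Sigma_g) = <a_1,b_1,...,a_g,b_g | [a_1,b_1]...[a_g,b_g] = 1>.
Number of generators = 2g = 2*12 = 24

24


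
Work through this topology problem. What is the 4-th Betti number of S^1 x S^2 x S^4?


Each S^d has Poincare polynomial 1 + t^d.
The product S^1 x S^2 x S^4 has Poincare polynomial prod(1+t^d_i).
Expanding: b_0=1, b_1=1, b_2=1, b_3=1, b_4=1, b_5=1, b_6=1, b_7=1.
b_4 = 1

1


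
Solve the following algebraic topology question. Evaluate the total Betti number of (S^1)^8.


b_k(T^8) = C(8,k), so the sum over k is sum_k C(8,k) = 2^8.
Total = 2^8 = 256

256


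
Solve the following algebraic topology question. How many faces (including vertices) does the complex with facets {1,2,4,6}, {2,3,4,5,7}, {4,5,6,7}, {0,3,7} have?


Each maximal simplex on m vertices has 2^m - 1 nonempty faces.
Take the union (dedupe shared faces).
Total distinct faces = 53

53


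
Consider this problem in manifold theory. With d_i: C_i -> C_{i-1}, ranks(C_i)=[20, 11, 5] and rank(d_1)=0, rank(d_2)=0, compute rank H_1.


rank H_k = rank(ker d_k) - rank(im d_{k+1}).
rank(ker d_1) = rank(C_1) - rank(d_1) = 11 - 0 = 11.
rank(im d_{1+1}) = 0.
rank H_1 = 11 - 0 = 11

11


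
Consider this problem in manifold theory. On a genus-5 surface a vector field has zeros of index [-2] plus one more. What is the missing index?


Poincare-Hopf: sum of indices = chi(M).
chi(Sigma_5) = 2 - 2*5 = -8.
Sum of known indices = -2.
x = chi - (sum known) = -8 - (-2) = -6

-6


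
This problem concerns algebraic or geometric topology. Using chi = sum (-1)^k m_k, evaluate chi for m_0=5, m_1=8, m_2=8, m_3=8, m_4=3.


Morse theory: chi(M) = sum_k (-1)^k m_k where m_k = #(index-k critical points).
= (5) + (-8) + (8) + (-8) + (3) = 0

0


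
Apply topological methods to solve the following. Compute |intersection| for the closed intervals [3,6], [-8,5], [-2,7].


Intersection = [max(a_i), min(b_i)] = [3, 5].
Length = 5 - 3 = 2

2


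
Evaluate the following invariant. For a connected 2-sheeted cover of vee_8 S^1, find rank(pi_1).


Nielsen-Schreier: an index-n subgroup of F_r is free of rank 1 + n(r-1).
Equivalently: chi(cover) = n*chi(base); chi(vee_r S^1) = 1 - 8 = -7.
chi(E) = 2*(-7) = -14; rank = 1 - chi(E) = 1 - (-14) = 15.
rank = 1 + 2*(8-1) = 1 + 14 = 15

15


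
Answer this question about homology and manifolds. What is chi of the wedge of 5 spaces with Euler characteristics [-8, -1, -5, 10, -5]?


chi(A v B) = chi(A) + chi(B) - 1 (one point identified).
For 5 spaces: chi = (sum chi_i) - (5 - 1).
sum = -9; chi = -9 - 4 = -13

-13


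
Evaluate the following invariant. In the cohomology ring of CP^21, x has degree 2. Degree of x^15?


|x| = 2 in H^*(CP^n).
|x^15| = 15 * |x| = 15 * 2 = 30

30


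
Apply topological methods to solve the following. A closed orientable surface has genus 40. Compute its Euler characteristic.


For a closed orientable surface of genus g: chi = 2 - 2g.
Here g = 40.
chi = 2 - 2*40 = 2 - 80 = -78

-78


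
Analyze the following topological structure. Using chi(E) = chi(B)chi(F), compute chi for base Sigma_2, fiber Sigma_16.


For a fiber bundle F -> E -> B (with CW structure): chi(E) = chi(B) * chi(F).
chi(Sigma_2) = -2, chi(Sigma_16) = -30.
chi(E) = (-2) * (-30) = 60

60


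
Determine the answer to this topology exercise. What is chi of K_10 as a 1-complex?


K_10: V = 10, E = C(10,2) = 45.
chi = V - E = 10 - 45 = -35

-35


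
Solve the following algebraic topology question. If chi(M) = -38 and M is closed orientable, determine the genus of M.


chi = 2 - 2g for closed orientable surfaces.
-38 = 2 - 2g
2g = 2 - (-38) = 40
g = 20

20


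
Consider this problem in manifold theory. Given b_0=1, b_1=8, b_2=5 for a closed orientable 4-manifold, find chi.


By Poincare duality b_k = b_{4-k}, so full Betti numbers: b_0=1, b_1=8, b_2=5, b_3=8, b_4=1.
chi = sum (-1)^k b_k = -9

-9


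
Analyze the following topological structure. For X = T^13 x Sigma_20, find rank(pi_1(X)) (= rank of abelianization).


pi_1(A x B) = pi_1(A) x pi_1(B); rank of abelianization = b_1.
b_1(T^13) = 13, b_1(Sigma_20) = 2*20 = 40.
b_1(product) = 13 + 40 = 53

53


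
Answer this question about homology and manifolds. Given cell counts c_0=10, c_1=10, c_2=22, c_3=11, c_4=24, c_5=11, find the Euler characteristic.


chi = sum_k (-1)^k c_k.
= (-1)^0*10 + (-1)^1*10 + (-1)^2*22 + (-1)^3*11 + (-1)^4*24 + (-1)^5*11
= (10) + (-10) + (22) + (-11) + (24) + (-11)
= 24

24


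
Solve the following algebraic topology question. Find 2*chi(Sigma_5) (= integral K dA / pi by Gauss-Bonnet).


Gauss-Bonnet: integral K dA = 2*pi*chi(M).
chi(Sigma_5) = 2 - 2*5 = -8.
(integral K dA)/pi = 2*chi = 2*(-8) = -16

-16


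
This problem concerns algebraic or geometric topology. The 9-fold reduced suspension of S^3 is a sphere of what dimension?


Each suspension raises dimension by 1: Sigma S^n = S^{n+1}.
Sigma^9 S^3 = S^{3+9} = S^12

12


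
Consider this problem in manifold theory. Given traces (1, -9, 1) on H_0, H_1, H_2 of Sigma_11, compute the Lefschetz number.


L(f) = tr(f_0*) - tr(f_1*) + tr(f_2*).
= 1 - (-9) + (1)
= 11

11


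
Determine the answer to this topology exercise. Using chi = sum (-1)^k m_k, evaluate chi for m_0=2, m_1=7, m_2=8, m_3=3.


Morse theory: chi(M) = sum_k (-1)^k m_k where m_k = #(index-k critical points).
= (2) + (-7) + (8) + (-3) = 0

0


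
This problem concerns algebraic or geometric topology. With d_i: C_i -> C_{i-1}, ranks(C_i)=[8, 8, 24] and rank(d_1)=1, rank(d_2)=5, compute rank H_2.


rank H_k = rank(ker d_k) - rank(im d_{k+1}).
rank(ker d_2) = rank(C_2) - rank(d_2) = 24 - 5 = 19.
rank(im d_{2+1}) = 0.
rank H_2 = 19 - 0 = 19

19


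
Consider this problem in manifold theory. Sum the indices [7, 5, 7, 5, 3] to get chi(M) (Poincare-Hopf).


Poincare-Hopf: chi(M) = sum of indices of zeros.
chi = (7) + (5) + (7) + (5) + (3) = 27

27


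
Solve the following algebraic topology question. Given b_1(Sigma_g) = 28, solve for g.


For a closed orientable surface: b_1 = 2g.
28 = 2g
g = 28 / 2 = 14

14


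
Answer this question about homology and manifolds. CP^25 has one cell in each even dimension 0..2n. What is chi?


CP^25 has one cell in each even dimension 0, 2, ..., 2*25 (25+1 cells total).
All cells are even-dimensional, so chi = number of cells.
chi = 25 + 1 = 26

26


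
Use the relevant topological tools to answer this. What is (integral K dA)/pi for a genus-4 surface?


Gauss-Bonnet: integral K dA = 2*pi*chi(M).
chi(Sigma_4) = 2 - 2*4 = -6.
(integral K dA)/pi = 2*chi = 2*(-6) = -12

-12


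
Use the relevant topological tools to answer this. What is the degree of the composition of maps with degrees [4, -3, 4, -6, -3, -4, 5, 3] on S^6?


Degree is multiplicative: deg(composition) = product of degrees.
= (4) * (-3) * (4) * (-6) * (-3) * (-4) * (5) * (3) = 51840

51840


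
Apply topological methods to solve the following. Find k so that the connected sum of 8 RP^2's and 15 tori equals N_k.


Since a >= 1, the sum is non-orientable; each T^2 can be replaced by RP^2 # RP^2 (since T^2#RP^2 = 3RP^2).
Total crosscaps k = 8 + 2*15 = 38.
Check via chi: chi = 8*1 + 15*0 - (8+15-1)*2 = -36 = 2 - k = -36. Consistent.

38


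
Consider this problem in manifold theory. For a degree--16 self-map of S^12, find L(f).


On S^12: L(f) = tr(f_0*) + (-1)^12 tr(f_12*) = 1 + (-1)^12 * deg(f).
L(f) = 1 + (-1)^12 * -16 = 1 + -16 = -15

-15


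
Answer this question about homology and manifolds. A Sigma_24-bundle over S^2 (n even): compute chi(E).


chi(S^2) = 2 (n even), chi(Sigma_24) = 2 - 2*24 = -46.
chi(E) = 2 * (-46) = -92

-92


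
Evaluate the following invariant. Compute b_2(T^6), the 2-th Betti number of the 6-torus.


By the Kunneth formula, b_k(T^n) = C(n,k).
b_2(T^6) = C(6,2).
C(6,2) = 6!/(2!*4!) = 15

15


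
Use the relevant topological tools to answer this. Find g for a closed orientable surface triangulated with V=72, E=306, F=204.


chi = V - E + F = 72 - 306 + 204 = -30
For orientable closed surface: chi = 2 - 2g, so g = (2 - chi)/2.
g = (2 - (-30)) / 2 = 32 / 2 = 16

16


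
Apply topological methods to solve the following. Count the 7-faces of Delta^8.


Delta^8 has 8+1 vertices. A 7-face is a choice of 7+1 vertices.
f_7 = C(8+1, 7+1) = C(9,8) = 9

9


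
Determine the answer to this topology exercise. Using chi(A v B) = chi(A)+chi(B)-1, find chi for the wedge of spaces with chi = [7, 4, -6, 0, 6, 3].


chi(A v B) = chi(A) + chi(B) - 1 (one point identified).
For 6 spaces: chi = (sum chi_i) - (6 - 1).
sum = 14; chi = 14 - 5 = 9

9


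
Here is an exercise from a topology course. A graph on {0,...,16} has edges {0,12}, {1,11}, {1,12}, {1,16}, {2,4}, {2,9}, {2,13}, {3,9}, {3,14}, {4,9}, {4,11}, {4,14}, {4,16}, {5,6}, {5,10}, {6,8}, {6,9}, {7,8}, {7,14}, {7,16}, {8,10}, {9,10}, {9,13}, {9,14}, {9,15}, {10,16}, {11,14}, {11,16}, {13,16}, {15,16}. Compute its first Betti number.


b_1 = E - V + (number of components).
E = 30, V = 17, components = 1.
b_1 = 30 - 17 + 1 = 14

14


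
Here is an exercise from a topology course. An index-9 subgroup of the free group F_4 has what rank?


Nielsen-Schreier: an index-n subgroup of F_r is free of rank 1 + n(r-1).
Equivalently: chi(cover) = n*chi(base); chi(vee_r S^1) = 1 - 4 = -3.
chi(E) = 9*(-3) = -27; rank = 1 - chi(E) = 1 - (-27) = 28.
rank = 1 + 9*(4-1) = 1 + 27 = 28

28


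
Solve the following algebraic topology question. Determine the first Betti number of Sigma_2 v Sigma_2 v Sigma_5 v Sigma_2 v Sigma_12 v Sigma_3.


For a wedge X v Y: reduced H_k(X v Y) = H_k(X) + H_k(Y).
Each Sigma_g contributes b_1 = 2g.
b_1 = 4 + 4 + 10 + 4 + 24 + 6 = 52

52


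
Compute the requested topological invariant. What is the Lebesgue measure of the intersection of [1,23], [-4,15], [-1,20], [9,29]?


Intersection = [max(a_i), min(b_i)] = [9, 15].
Length = 15 - 9 = 6

6


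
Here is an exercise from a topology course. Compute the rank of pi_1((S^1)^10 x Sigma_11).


pi_1(A x B) = pi_1(A) x pi_1(B); rank of abelianization = b_1.
b_1(T^10) = 10, b_1(Sigma_11) = 2*11 = 22.
b_1(product) = 10 + 22 = 32

32


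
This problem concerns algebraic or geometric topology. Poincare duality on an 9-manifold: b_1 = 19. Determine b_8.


Poincare duality for closed orientable n-manifolds: b_k = b_{n-k}.
Here n = 9, so b_8 = b_1 = 19

19


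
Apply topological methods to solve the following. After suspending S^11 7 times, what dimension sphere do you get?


Each suspension raises dimension by 1: Sigma S^n = S^{n+1}.
Sigma^7 S^11 = S^{11+7} = S^18

18


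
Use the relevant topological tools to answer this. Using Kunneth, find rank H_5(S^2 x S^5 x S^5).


Each S^d has Poincare polynomial 1 + t^d.
The product S^2 x S^5 x S^5 has Poincare polynomial prod(1+t^d_i).
Expanding: b_0=1, b_2=1, b_5=2, b_7=2, b_10=1, b_12=1.
b_5 = 2

2


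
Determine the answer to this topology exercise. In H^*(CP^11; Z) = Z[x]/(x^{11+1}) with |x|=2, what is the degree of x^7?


|x| = 2 in H^*(CP^n).
|x^7| = 7 * |x| = 7 * 2 = 14

14


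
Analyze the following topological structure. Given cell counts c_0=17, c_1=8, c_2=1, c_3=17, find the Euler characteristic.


chi = sum_k (-1)^k c_k.
= (-1)^0*17 + (-1)^1*8 + (-1)^2*1 + (-1)^3*17
= (17) + (-8) + (1) + (-17)
= -7

-7


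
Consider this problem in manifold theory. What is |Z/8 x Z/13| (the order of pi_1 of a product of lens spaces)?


pi_1(X x Y) = pi_1(X) x pi_1(Y).
pi_1(L(8,1)) = Z/8, pi_1(L(13,1)) = Z/13.
|Z/8 x Z/13| = 8 * 13 = 104

104


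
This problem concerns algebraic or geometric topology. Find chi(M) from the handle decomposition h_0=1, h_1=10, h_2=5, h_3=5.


Handles of index k contribute (-1)^k to chi (same as CW cells).
chi = (1) + (-10) + (5) + (-5) = -9

-9


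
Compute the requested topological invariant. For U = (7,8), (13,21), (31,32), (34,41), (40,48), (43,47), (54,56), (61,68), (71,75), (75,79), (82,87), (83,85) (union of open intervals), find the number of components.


Sort and merge overlapping open intervals.
Merged: (7,8), (13,21), (31,32), (34,48), (54,56), (61,68), (71,75), (75,79), (82,87).
Number of components = 9

9


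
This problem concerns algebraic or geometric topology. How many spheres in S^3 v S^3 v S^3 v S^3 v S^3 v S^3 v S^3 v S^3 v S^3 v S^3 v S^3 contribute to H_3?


For a wedge of spheres, H_k (k>0) is free on one generator per sphere of dimension k.
Spheres of dimension 3: count = 11.
b_3 = 11

11


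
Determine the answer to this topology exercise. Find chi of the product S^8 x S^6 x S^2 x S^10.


chi is multiplicative: chi(X x Y) = chi(X) chi(Y).
Each even-dim sphere has chi = 2. There are 4 factors.
chi = 2^4 = 16

16


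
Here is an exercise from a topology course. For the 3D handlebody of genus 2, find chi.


A genus-g handlebody deformation retracts to a wedge of g circles.
chi(vee_g S^1) = 1 - g.
chi(H_2) = 1 - 2 = -1

-1


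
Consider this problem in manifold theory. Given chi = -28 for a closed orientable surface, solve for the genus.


chi = 2 - 2g for closed orientable surfaces.
-28 = 2 - 2g
2g = 2 - (-28) = 30
g = 15

15


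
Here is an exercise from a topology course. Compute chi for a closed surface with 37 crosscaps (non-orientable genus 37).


For a non-orientable closed surface with k crosscaps: chi = 2 - k.
Here k = 37.
chi = 2 - 37 = -35

-35


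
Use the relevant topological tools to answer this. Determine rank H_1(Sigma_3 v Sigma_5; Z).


For a wedge: H_1(A v B) = H_1(A) + H_1(B).
b_1(Sigma_3) = 6, b_1(Sigma_5) = 10.
b_1 = 6 + 10 = 16

16


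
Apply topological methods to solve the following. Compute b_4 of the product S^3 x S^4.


Each S^d has Poincare polynomial 1 + t^d.
The product S^3 x S^4 has Poincare polynomial prod(1+t^d_i).
Expanding: b_0=1, b_3=1, b_4=1, b_7=1.
b_4 = 1

1


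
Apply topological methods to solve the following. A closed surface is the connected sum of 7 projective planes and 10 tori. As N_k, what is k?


Since a >= 1, the sum is non-orientable; each T^2 can be replaced by RP^2 # RP^2 (since T^2#RP^2 = 3RP^2).
Total crosscaps k = 7 + 2*10 = 27.
Check via chi: chi = 7*1 + 10*0 - (7+10-1)*2 = -25 = 2 - k = -25. Consistent.

27


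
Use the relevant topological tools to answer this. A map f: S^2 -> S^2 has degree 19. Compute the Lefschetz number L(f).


On S^2: L(f) = tr(f_0*) + (-1)^2 tr(f_2*) = 1 + (-1)^2 * deg(f).
L(f) = 1 + (-1)^2 * 19 = 1 + 19 = 20

20


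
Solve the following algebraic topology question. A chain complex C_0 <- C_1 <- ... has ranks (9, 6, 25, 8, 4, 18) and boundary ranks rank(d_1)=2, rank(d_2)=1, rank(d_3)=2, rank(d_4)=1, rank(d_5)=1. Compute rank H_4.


rank H_k = rank(ker d_k) - rank(im d_{k+1}).
rank(ker d_4) = rank(C_4) - rank(d_4) = 4 - 1 = 3.
rank(im d_{4+1}) = 1.
rank H_4 = 3 - 1 = 2

2


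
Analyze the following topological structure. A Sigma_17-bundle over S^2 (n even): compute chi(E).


chi(S^2) = 2 (n even), chi(Sigma_17) = 2 - 2*17 = -32.
chi(E) = 2 * (-32) = -64

-64


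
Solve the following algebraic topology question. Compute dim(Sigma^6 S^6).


Each suspension raises dimension by 1: Sigma S^n = S^{n+1}.
Sigma^6 S^6 = S^{6+6} = S^12

12


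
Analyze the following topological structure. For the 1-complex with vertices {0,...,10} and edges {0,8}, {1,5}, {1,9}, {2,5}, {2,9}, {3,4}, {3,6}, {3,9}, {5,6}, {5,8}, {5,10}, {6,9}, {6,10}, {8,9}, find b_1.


b_1 = E - V + (number of components).
E = 14, V = 11, components = 2.
b_1 = 14 - 11 + 2 = 5

5


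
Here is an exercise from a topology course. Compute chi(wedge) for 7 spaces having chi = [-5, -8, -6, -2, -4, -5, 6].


chi(A v B) = chi(A) + chi(B) - 1 (one point identified).
For 7 spaces: chi = (sum chi_i) - (7 - 1).
sum = -24; chi = -24 - 6 = -30

-30


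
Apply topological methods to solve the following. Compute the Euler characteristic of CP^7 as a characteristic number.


For any closed oriented manifold, <e(TM),[M]> = chi(M).
chi(CP^7) = 7+1 = 8

8


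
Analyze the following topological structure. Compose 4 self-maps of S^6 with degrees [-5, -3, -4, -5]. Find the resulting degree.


Degree is multiplicative: deg(composition) = product of degrees.
= (-5) * (-3) * (-4) * (-5) = 300

300


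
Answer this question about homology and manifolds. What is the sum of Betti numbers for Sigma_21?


For Sigma_21: b_0 = 1, b_1 = 2g = 42, b_2 = 1.
Total = 1 + 42 + 1 = 44

44


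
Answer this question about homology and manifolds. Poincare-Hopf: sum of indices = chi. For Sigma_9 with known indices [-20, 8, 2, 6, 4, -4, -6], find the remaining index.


Poincare-Hopf: sum of indices = chi(M).
chi(Sigma_9) = 2 - 2*9 = -16.
Sum of known indices = -10.
x = chi - (sum known) = -16 - (-10) = -6

-6


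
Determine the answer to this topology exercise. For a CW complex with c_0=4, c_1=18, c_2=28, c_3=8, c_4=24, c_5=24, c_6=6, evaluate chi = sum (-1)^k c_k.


chi = sum_k (-1)^k c_k.
= (-1)^0*4 + (-1)^1*18 + (-1)^2*28 + (-1)^3*8 + (-1)^4*24 + (-1)^5*24 + (-1)^6*6
= (4) + (-18) + (28) + (-8) + (24) + (-24) + (6)
= 12

12


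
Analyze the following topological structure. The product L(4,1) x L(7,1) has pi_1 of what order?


pi_1(X x Y) = pi_1(X) x pi_1(Y).
pi_1(L(4,1)) = Z/4, pi_1(L(7,1)) = Z/7.
|Z/4 x Z/7| = 4 * 7 = 28

28


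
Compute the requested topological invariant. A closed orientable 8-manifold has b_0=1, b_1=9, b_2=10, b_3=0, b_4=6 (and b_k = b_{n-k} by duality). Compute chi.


By Poincare duality b_k = b_{8-k}, so full Betti numbers: b_0=1, b_1=9, b_2=10, b_3=0, b_4=6, b_5=0, b_6=10, b_7=9, b_8=1.
chi = sum (-1)^k b_k = 10

10


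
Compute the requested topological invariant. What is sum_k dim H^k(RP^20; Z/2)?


H^k(RP^20; Z/2) = Z/2 for each 0 <= k <= 20.
Total dimension = 20 + 1 = 21

21


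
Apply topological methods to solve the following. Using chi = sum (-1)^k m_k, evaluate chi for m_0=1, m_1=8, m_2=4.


Morse theory: chi(M) = sum_k (-1)^k m_k where m_k = #(index-k critical points).
= (1) + (-8) + (4) = -3

-3


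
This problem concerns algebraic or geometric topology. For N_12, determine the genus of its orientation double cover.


chi(N_12) = 2 - 12 = -10.
Double cover: chi(Sigma_g) = 2 * chi(N_12) = 2*(-10) = -20.
2 - 2g = -20, so g = (2 - (-20))/2 = 22/2 = 11

11


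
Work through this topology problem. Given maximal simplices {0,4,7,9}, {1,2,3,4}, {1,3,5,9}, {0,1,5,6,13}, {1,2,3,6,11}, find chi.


Enumerate all faces; f-vector: f_0=11, f_1=32, f_2=31, f_3=13, f_4=2.
chi = sum (-1)^k f_k = -1

-1


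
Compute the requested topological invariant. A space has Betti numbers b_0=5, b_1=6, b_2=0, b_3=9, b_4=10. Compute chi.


chi = sum_k (-1)^k b_k.
= (5) + (-6) + (0) + (-9) + (10)
= 0

0


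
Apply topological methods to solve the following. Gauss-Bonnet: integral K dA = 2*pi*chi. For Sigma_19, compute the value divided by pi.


Gauss-Bonnet: integral K dA = 2*pi*chi(M).
chi(Sigma_19) = 2 - 2*19 = -36.
(integral K dA)/pi = 2*chi = 2*(-36) = -72

-72


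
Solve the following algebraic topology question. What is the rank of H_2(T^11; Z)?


By the Kunneth formula, b_k(T^n) = C(n,k).
b_2(T^11) = C(11,2).
C(11,2) = 11!/(2!*9!) = 55

55


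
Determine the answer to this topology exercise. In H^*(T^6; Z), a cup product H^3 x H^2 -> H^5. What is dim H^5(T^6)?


Cup product: H^p x H^q -> H^{p+q}; here p+q = 3+2 = 5.
rank H^k(T^n) = C(n,k).
C(6,5) = 6

6


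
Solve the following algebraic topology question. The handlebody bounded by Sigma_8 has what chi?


A genus-g handlebody deformation retracts to a wedge of g circles.
chi(vee_g S^1) = 1 - g.
chi(H_8) = 1 - 8 = -7

-7


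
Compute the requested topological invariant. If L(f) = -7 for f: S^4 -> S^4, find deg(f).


L(f) = 1 + (-1)^4 deg(f) on S^4.
-7 = 1 + (-1)^4 * deg(f)
(-1)^4 * deg(f) = -8
deg(f) = -8

-8


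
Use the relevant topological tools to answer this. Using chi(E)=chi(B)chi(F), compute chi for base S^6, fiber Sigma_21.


chi(S^6) = 2 (n even), chi(Sigma_21) = 2 - 2*21 = -40.
chi(E) = 2 * (-40) = -80

-80


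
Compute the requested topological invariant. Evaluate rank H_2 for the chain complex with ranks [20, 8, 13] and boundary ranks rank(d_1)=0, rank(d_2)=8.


rank H_k = rank(ker d_k) - rank(im d_{k+1}).
rank(ker d_2) = rank(C_2) - rank(d_2) = 13 - 8 = 5.
rank(im d_{2+1}) = 0.
rank H_2 = 5 - 0 = 5

5


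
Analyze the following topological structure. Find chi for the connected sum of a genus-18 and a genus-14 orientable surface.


chi(Sigma_18) = 2 - 2*18 = -34
chi(Sigma_14) = 2 - 2*14 = -26
For surfaces: chi(A#B) = chi(A) + chi(B) - 2.
chi = -34 + -26 - 2 = -62

-62


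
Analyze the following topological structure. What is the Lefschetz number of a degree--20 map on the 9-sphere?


On S^9: L(f) = tr(f_0*) + (-1)^9 tr(f_9*) = 1 + (-1)^9 * deg(f).
L(f) = 1 + (-1)^9 * -20 = 1 + 20 = 21

21


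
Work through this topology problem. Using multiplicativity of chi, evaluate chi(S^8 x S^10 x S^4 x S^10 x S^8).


chi is multiplicative: chi(X x Y) = chi(X) chi(Y).
Each even-dim sphere has chi = 2. There are 5 factors.
chi = 2^5 = 32

32


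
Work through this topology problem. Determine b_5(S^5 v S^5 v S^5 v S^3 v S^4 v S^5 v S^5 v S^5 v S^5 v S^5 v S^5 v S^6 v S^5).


For a wedge of spheres, H_k (k>0) is free on one generator per sphere of dimension k.
Spheres of dimension 5: count = 10.
b_5 = 10

10


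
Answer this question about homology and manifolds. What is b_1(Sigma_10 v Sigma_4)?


For a wedge: H_1(A v B) = H_1(A) + H_1(B).
b_1(Sigma_10) = 20, b_1(Sigma_4) = 8.
b_1 = 20 + 8 = 28

28


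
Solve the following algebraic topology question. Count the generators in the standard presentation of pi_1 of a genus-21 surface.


Standard presentation: pi_1(Sigma_g) = <a_1,b_1,...,a_g,b_g | [a_1,b_1]...[a_g,b_g] = 1>.
Number of generators = 2g = 2*21 = 42

42
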